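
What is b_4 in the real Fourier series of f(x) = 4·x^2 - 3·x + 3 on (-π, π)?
b_4 = (1/π) ∫_{-π}^{π} f(x)·sin(4x) dx.
Evaluate the integral (use parity and integration by parts as needed): b_4 = 3/2.

Final answer: 3/2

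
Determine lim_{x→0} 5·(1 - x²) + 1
Direct substitution at x = 0 gives 6.

Final answer: 6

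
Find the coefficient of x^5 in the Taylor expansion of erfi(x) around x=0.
Expand to order 5: erfi(x) = x^5/(5·√(π)) + 2·x^3/(3·√(π)) + 2·x/√(π) + O(x^6).
The coefficient of x^5 is 1/(5·√(π)).

Final answer: 1/(5·√(π))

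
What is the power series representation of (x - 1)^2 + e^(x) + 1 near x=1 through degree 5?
1 + e + e·(x - 1) + (1 + e/2)·(x - 1)^2 + e·(x - 1)^3/6 + e·(x - 1)^4/24 + e·(x - 1)^5/120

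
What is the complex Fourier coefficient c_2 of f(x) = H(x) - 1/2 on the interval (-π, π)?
Compute the real Fourier coefficients first: a_2 = 0, b_2 = 0.
Then c_2 = (a_2 − i·b_2)/2 = 0.

Final answer: 0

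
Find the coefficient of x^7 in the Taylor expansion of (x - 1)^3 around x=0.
Expand to order 7: (x - 1)^3 = x^3 - 3·x^2 + 3·x - 1 + O(x^8).
The coefficient of x^7 is 0.

Final answer: 0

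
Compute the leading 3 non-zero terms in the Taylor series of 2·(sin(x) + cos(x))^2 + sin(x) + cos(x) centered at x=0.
-x^2/2 + 5·x + 3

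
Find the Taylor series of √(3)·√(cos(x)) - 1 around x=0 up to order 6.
-19·√(3)·x^6/5760 - √(3)·x^4/96 - √(3)·x^2/4 - 1 + √(3)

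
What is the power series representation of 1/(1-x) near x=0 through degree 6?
x^6 + x^5 + x^4 + x^3 + x^2 + x + 1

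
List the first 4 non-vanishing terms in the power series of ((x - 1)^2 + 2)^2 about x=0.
-4·x^3 + 10·x^2 - 12·x + 9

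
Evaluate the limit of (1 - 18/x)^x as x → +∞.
As x → +∞: this is the defining limit (1 - 18/x)^x → e^(-18).
Limit = e^(-18).

Final answer: e^(-18)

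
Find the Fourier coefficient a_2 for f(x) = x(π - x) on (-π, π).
a_2 = (1/π) ∫_{-π}^{π} f(x)·cos(2x) dx.
Evaluate the integral (use parity and integration by parts as needed): a_2 = -1.

Final answer: -1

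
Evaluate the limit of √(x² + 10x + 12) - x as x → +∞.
This is an ∞ − ∞ indeterminate form.
Multiply and divide by the conjugate √(x²+10x + 12) + x; the x² terms cancel, leaving (10x + 12)/(√(x²+10x + 12)+x) → 10/2 = 5.
Limit = 5.

Final answer: 5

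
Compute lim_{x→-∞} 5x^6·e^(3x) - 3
The product is a 0·∞ indeterminate form at x → -∞.
Rewrite the product as 5x^6 / e^(-3x) (an ∞/∞ form) and apply L'Hôpital, or use the standard hierarchy e^(3|x|) ≫ |x^6| as x → -∞.
The indeterminate product → 0, so the limit = -3.

Final answer: -3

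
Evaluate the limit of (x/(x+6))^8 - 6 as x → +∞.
As x → +∞: x/(x+6) = 1/(1 + 6/x) → 1, and the 8th power of a limit-1 base also → 1; with the additive constant, 1 - 6 = -5.
Limit = -5.

Final answer: -5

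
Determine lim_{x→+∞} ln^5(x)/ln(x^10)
This is an ∞/∞ indeterminate form as x → +∞.
Write ln(x^10) = 10·ln(x), reducing the quotient to ln^4(x)/10 → ∞.
Limit = ∞.

Final answer: ∞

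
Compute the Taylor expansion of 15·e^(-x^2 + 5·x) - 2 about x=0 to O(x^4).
475·x^3/2 + 345·x^2/2 + 75·x + 13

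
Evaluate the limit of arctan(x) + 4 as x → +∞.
Evaluate the dominant behaviour as x → +∞; each term tends to a finite value or vanishes.
Limit = π/2 + 4.

Final answer: π/2 + 4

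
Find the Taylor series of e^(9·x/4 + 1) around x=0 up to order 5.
19683·e·x^5/40960 + 2187·e·x^4/2048 + 243·e·x^3/128 + 81·e·x^2/32 + 9·e·x/4 + e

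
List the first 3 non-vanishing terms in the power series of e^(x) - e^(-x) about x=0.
x^5/60 + x^3/3 + 2·x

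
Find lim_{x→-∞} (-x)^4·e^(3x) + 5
The product is a 0·∞ indeterminate form at x → -∞.
Rewrite the product as (-x)^4 / e^(-3x) (an ∞/∞ form) and apply L'Hôpital, or use the standard hierarchy e^(3|x|) ≫ |(-x)^4| as x → -∞.
The indeterminate product → 0, so the limit = 5.

Final answer: 5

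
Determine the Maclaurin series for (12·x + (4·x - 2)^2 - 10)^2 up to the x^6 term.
256·x^4 - 128·x^3 - 176·x^2 + 48·x + 36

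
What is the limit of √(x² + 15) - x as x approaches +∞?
This is an ∞ − ∞ indeterminate form.
Multiply and divide by the conjugate √(x²+15) + x; the x² terms cancel, leaving 15/(√(x²+15)+x) → 0.
Limit = 0.

Final answer: 0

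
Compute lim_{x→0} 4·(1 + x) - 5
Direct substitution at x = 0 gives -1.

Final answer: -1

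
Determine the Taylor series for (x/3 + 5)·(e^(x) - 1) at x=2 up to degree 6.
-17/3 + 17·e^(2)/3 + (-1/3 + 6·e^(2))·(x - 2) + 19·e^(2)·(x - 2)^2/6 + 10·e^(2)·(x - 2)^3/9 + 7·e^(2)·(x - 2)^4/24 + 11·e^(2)·(x - 2)^5/180 + 23·e^(2)·(x - 2)^6/2160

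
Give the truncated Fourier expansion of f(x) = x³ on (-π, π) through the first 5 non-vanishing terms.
(-12 + 2·π^2)·sin(x) + (3/2 - π^2)·sin(2·x) + (-4/9 + 2·π^2/3)·sin(3·x) + (3/16 - π^2/2)·sin(4·x) + (-12/125 + 2·π^2/5)·sin(5·x)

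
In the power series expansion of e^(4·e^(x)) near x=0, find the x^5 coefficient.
Expand to order 5: e^(4·e^(x)) = 1357·x^5·e^(4)/30 + 63·x^4·e^(4)/2 + 58·x^3·e^(4)/3 + 10·x^2·e^(4) + 4·x·e^(4) + e^(4) + O(x^6).
The coefficient of x^5 is 1357·e^(4)/30.

Final answer: 1357·e^(4)/30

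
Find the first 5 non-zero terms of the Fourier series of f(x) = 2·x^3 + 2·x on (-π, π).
(-20 + 4·π^2)·sin(x) + (1 - 2·π^2)·sin(2·x) + (4/9 + 4·π^2/3)·sin(3·x) + (-π^2 - 5/8)·sin(4·x) + (76/125 + 4·π^2/5)·sin(5·x)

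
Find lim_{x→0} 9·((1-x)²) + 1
Direct substitution at x = 0 gives 10.

Final answer: 10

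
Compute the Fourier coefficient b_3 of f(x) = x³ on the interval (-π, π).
b_3 = (1/π) ∫_{-π}^{π} f(x)·sin(3x) dx.
Evaluate the integral (use parity and integration by parts as needed): b_3 = -4/9 + 2·π^2/3.

Final answer: -4/9 + 2·π^2/3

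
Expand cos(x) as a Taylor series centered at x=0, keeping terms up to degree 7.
-x^6/720 + x^4/24 - x^2/2 + 1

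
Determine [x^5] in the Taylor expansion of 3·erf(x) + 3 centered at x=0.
Expand to order 5: 3·erf(x) + 3 = 3·x^5/(5·√(π)) - 2·x^3/√(π) + 6·x/√(π) + 3 + O(x^6).
The coefficient of x^5 is 3/(5·√(π)).

Final answer: 3/(5·√(π))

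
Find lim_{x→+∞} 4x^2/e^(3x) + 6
The quotient is an ∞/∞ indeterminate form as x → +∞.
The exponential denominator e^(3x) dominates the polynomial numerator (e^x ≫ x^2 as x → ∞), so the quotient → 0.
Adding the constant: 0 + 6 = 6. Limit = 6.

Final answer: 6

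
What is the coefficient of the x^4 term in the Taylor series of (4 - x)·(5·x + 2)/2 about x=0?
Expand to order 4: (4 - x)·(5·x + 2)/2 = -5·x^2/2 + 9·x + 4 + O(x^5).
The coefficient of x^4 is 0.

Final answer: 0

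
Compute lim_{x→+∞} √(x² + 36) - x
This is an ∞ − ∞ indeterminate form.
Multiply and divide by the conjugate √(x²+36) + x; the x² terms cancel, leaving 36/(√(x²+36)+x) → 0.
Limit = 0.

Final answer: 0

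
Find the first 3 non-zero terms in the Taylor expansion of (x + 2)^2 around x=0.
x^2 + 4·x + 4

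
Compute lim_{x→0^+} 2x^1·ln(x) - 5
The product is a 0·∞ indeterminate form at x → 0⁺.
Rewrite the product as 2·ln(x) / x^(-1) and apply L'Hôpital, or use the standard hierarchy x^(-1) ≫ |ln x| as x → 0⁺.
The indeterminate product → 0, so the limit = -5.

Final answer: -5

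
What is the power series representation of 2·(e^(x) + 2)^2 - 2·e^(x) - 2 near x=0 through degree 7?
131·x^7/2520 + 67·x^6/360 + 7·x^5/12 + 19·x^4/12 + 11·x^3/3 + 7·x^2 + 10·x + 14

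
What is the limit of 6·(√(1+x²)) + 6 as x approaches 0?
Direct substitution at x = 0 gives 12.

Final answer: 12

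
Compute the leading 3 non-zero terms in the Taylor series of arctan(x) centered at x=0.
x^5/5 - x^3/3 + x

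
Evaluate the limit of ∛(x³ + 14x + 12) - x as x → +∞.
This is an ∞ − ∞ indeterminate form.
Multiply by (A² + AB + B²)/(A² + AB + B²) where A = ∛(x³+14x + 12), B = x to use A³ − B³ = (A−B)(A²+AB+B²); the x³ terms cancel, leaving (14x + 12)/(A²+AB+B²) with denominator ~ 3x², so the limit is 0.
Limit = 0.

Final answer: 0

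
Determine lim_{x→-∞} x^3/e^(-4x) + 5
The quotient is an ∞/∞ indeterminate form as x → -∞.
Compare growth rates of the dominant terms (exponentials ≫ polynomials ≫ logarithms), or apply L'Hôpital's rule; the quotient → 0.
Adding the constant: 0 + 5 = 5. Limit = 5.

Final answer: 5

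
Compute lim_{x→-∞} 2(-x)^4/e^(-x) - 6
The quotient is an ∞/∞ indeterminate form as x → -∞.
Compare growth rates of the dominant terms (exponentials ≫ polynomials ≫ logarithms), or apply L'Hôpital's rule; the quotient → 0.
Adding the constant: 0 - 6 = -6. Limit = -6.

Final answer: -6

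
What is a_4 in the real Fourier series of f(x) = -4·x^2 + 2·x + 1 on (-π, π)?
a_4 = (1/π) ∫_{-π}^{π} f(x)·cos(4x) dx.
Evaluate the integral (use parity and integration by parts as needed): a_4 = -1.

Final answer: -1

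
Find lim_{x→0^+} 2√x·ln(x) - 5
The product is a 0·∞ indeterminate form at x → 0⁺.
Rewrite the product as 2·ln(x) / x^(-1/2) and apply L'Hôpital, or use the standard hierarchy x^(-1/2) ≫ |ln x| as x → 0⁺.
The indeterminate product → 0, so the limit = -5.

Final answer: -5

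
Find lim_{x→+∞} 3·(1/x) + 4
Evaluate the dominant behaviour as x → +∞; each term tends to a finite value or vanishes.
Limit = 4.

Final answer: 4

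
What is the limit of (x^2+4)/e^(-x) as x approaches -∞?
This is an ∞/∞ indeterminate form as x → -∞.
Compare growth rates of the dominant terms (exponentials ≫ polynomials ≫ logarithms), or apply L'Hôpital's rule; the quotient → 0.
Limit = 0.

Final answer: 0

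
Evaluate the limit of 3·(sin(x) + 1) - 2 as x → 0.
Direct substitution at x = 0 gives 1.

Final answer: 1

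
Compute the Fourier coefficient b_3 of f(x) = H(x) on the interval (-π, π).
b_3 = (1/π) ∫_{-π}^{π} f(x)·sin(3x) dx.
Evaluate the integral (use parity and integration by parts as needed): b_3 = 2/(3·π).

Final answer: 2/(3·π)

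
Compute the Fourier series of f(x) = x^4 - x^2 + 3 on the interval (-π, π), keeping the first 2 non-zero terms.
(52 - 8·π^2)·cos(x) - π^2/3 + 3 + π^4/5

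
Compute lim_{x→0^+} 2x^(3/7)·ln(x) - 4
The product is a 0·∞ indeterminate form at x → 0⁺.
Rewrite the product as 2·ln(x) / x^(-3/7) and apply L'Hôpital, or use the standard hierarchy x^(-3/7) ≫ |ln x| as x → 0⁺.
The indeterminate product → 0, so the limit = -4.

Final answer: -4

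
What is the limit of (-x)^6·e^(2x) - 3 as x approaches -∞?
The product is a 0·∞ indeterminate form at x → -∞.
Rewrite the product as (-x)^6 / e^(-2x) (an ∞/∞ form) and apply L'Hôpital, or use the standard hierarchy e^(2|x|) ≫ |(-x)^6| as x → -∞.
The indeterminate product → 0, so the limit = -3.

Final answer: -3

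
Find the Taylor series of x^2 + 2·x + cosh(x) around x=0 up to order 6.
x^6/720 + x^4/24 + 3·x^2/2 + 2·x + 1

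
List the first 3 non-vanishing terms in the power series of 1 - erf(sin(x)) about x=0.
x^3/√(π) - 2·x/√(π) + 1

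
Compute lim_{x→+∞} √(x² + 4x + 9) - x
This is an ∞ − ∞ indeterminate form.
Multiply and divide by the conjugate √(x²+4x + 9) + x; the x² terms cancel, leaving (4x + 9)/(√(x²+4x + 9)+x) → 4/2 = 2.
Limit = 2.

Final answer: 2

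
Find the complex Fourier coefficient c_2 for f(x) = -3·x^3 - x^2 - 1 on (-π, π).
Compute the real Fourier coefficients first: a_2 = -1, b_2 = -9/2 + 3·π^2.
Then c_2 = (a_2 − i·b_2)/2 = -1/2 - 3·i·π^2/2 + 9·i/4.

Final answer: -1/2 - 3·i·π^2/2 + 9·i/4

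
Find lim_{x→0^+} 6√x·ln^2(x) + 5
The product is a 0·∞ indeterminate form at x → 0⁺.
Rewrite the product as 6·ln^2(x) / x^(-1/2) and apply L'Hôpital, or use the standard hierarchy x^(-1/2) ≫ |ln x|^2 as x → 0⁺.
The indeterminate product → 0, so the limit = 5.

Final answer: 5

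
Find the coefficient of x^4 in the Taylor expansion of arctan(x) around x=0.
Expand to order 4: arctan(x) = -x^3/3 + x + O(x^5).
The coefficient of x^4 is 0.

Final answer: 0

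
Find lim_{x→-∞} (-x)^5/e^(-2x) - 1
The quotient is an ∞/∞ indeterminate form as x → -∞.
Compare growth rates of the dominant terms (exponentials ≫ polynomials ≫ logarithms), or apply L'Hôpital's rule; the quotient → 0.
Adding the constant: 0 - 1 = -1. Limit = -1.

Final answer: -1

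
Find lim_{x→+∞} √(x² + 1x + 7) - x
This is an ∞ − ∞ indeterminate form.
Multiply and divide by the conjugate √(x²+1x + 7) + x; the x² terms cancel, leaving (1x + 7)/(√(x²+1x + 7)+x) → 1/2.
Limit = 1/2.

Final answer: 1/2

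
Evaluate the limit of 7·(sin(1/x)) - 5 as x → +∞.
Evaluate the dominant behaviour as x → +∞; each term tends to a finite value or vanishes.
Limit = -5.

Final answer: -5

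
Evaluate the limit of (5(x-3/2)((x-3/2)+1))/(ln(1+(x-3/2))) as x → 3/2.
Both numerator and denominator → 0 as x → 3/2; this is a 0/0 indeterminate form.
Expand each to leading order near x = 3/2: numerator ~ 5·(x - 3/2), denominator ~ (x - 3/2).
The limit of the ratio is 5.

Final answer: 5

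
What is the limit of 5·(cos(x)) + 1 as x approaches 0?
Direct substitution at x = 0 gives 6.

Final answer: 6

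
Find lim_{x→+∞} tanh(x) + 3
Evaluate the dominant behaviour as x → +∞; each term tends to a finite value or vanishes.
Limit = 4.

Final answer: 4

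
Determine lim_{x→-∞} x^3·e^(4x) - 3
The product is a 0·∞ indeterminate form at x → -∞.
Rewrite the product as x^3 / e^(-4x) (an ∞/∞ form) and apply L'Hôpital, or use the standard hierarchy e^(4|x|) ≫ |x^3| as x → -∞.
The indeterminate product → 0, so the limit = -3.

Final answer: -3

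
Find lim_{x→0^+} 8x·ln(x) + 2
The product is a 0·∞ indeterminate form at x → 0⁺.
Rewrite the product as 8·ln(x) / x^(-1) and apply L'Hôpital, or use the standard hierarchy x^(-1) ≫ |ln x| as x → 0⁺.
The indeterminate product → 0, so the limit = 2.

Final answer: 2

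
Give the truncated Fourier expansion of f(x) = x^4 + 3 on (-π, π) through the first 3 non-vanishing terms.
(48 - 8·π^2)·cos(x) + (-3 + 2·π^2)·cos(2·x) + 3 + π^4/5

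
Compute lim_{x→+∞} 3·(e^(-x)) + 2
Evaluate the dominant behaviour as x → +∞; each term tends to a finite value or vanishes.
Limit = 2.

Final answer: 2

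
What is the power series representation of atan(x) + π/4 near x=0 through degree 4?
-x^3/3 + x + π/4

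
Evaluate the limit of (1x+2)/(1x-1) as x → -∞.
Evaluate the dominant behaviour as x → -∞; each term tends to a finite value or vanishes.
Limit = 1.

Final answer: 1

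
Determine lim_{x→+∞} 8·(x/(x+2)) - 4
Evaluate the dominant behaviour as x → +∞; each term tends to a finite value or vanishes.
Limit = 4.

Final answer: 4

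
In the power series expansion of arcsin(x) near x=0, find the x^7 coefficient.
Expand to order 7: arcsin(x) = 5·x^7/112 + 3·x^5/40 + x^3/6 + x + O(x^8).
The coefficient of x^7 is 5/112.

Final answer: 5/112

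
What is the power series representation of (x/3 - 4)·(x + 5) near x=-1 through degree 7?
-52/3 - 3·(x + 1) + (x + 1)^2/3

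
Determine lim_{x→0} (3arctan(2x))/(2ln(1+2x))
Both numerator and denominator → 0 as x → 0; this is a 0/0 indeterminate form.
Expand each to leading order near x = 0: numerator ~ 6·x, denominator ~ 4·x.
The limit of the ratio is 3/2.

Final answer: 3/2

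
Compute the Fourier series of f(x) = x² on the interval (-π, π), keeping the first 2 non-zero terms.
-4·cos(x) + π^2/3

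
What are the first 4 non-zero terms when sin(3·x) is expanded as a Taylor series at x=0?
-243·x^7/560 + 81·x^5/40 - 9·x^3/2 + 3·x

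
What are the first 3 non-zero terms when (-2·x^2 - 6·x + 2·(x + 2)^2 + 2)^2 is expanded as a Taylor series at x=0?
4·x^2 + 40·x + 100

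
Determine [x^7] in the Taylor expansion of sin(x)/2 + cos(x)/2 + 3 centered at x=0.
Expand to order 7: sin(x)/2 + cos(x)/2 + 3 = -x^7/10080 - x^6/1440 + x^5/240 + x^4/48 - x^3/12 - x^2/4 + x/2 + 7/2 + O(x^8).
The coefficient of x^7 is -1/10080.

Final answer: -1/10080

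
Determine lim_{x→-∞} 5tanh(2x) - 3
Evaluate the dominant behaviour as x → -∞; each term tends to a finite value or vanishes.
Limit = -8.

Final answer: -8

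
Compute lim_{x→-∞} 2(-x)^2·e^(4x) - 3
The product is a 0·∞ indeterminate form at x → -∞.
Rewrite the product as 2(-x)^2 / e^(-4x) (an ∞/∞ form) and apply L'Hôpital, or use the standard hierarchy e^(4|x|) ≫ |(-x)^2| as x → -∞.
The indeterminate product → 0, so the limit = -3.

Final answer: -3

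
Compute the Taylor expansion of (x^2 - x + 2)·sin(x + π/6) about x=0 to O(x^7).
x^6·(7/360 - √(3)/240) + x^5·(-3·√(3)/40 - 1/48) + x^4·(-5/24 + √(3)/12) + x^3·(1/4 + √(3)/3) - √(3)·x^2/2 + x·(-1/2 + √(3)) + 1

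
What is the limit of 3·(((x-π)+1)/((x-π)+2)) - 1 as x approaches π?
Direct substitution at x = π gives 1/2.

Final answer: 1/2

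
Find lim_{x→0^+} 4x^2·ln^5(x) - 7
The product is a 0·∞ indeterminate form at x → 0⁺.
Rewrite the product as 4·ln^5(x) / x^(-2) and apply L'Hôpital, or use the standard hierarchy x^(-2) ≫ |ln x|^5 as x → 0⁺.
The indeterminate product → 0, so the limit = -7.

Final answer: -7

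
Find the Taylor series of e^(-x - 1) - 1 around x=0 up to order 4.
x^4·e^(-1)/24 - x^3·e^(-1)/6 + x^2·e^(-1)/2 - x·e^(-1) - 1 + e^(-1)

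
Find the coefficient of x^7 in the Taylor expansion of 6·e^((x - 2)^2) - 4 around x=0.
-11204·e^(4)/105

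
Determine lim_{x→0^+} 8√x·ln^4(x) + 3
The product is a 0·∞ indeterminate form at x → 0⁺.
Rewrite the product as 8·ln^4(x) / x^(-1/2) and apply L'Hôpital, or use the standard hierarchy x^(-1/2) ≫ |ln x|^4 as x → 0⁺.
The indeterminate product → 0, so the limit = 3.

Final answer: 3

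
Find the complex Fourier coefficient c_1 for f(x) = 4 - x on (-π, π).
Compute the real Fourier coefficients first: a_1 = 0, b_1 = -2.
Then c_1 = (a_1 − i·b_1)/2 = i.

Final answer: i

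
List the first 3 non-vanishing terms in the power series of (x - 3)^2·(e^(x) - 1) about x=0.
-x^3/2 - 3·x^2/2 + 9·x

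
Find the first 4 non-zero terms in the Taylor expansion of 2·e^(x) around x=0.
x^3/3 + x^2 + 2·x + 2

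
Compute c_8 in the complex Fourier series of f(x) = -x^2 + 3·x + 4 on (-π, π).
Compute the real Fourier coefficients first: a_8 = -1/16, b_8 = -3/4.
Then c_8 = (a_8 − i·b_8)/2 = -1/32 + 3·i/8.

Final answer: -1/32 + 3·i/8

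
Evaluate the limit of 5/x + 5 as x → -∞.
Evaluate the dominant behaviour as x → -∞; each term tends to a finite value or vanishes.
Limit = 5.

Final answer: 5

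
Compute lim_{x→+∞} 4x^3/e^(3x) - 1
The quotient is an ∞/∞ indeterminate form as x → +∞.
The exponential denominator e^(3x) dominates the polynomial numerator (e^x ≫ x^3 as x → ∞), so the quotient → 0.
Adding the constant: 0 - 1 = -1. Limit = -1.

Final answer: -1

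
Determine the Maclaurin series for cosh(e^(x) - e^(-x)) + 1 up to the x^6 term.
28·x^6/45 + 4·x^4/3 + 2·x^2 + 2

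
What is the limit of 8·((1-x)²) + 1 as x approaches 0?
Direct substitution at x = 0 gives 9.

Final answer: 9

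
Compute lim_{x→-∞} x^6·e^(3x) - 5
The product is a 0·∞ indeterminate form at x → -∞.
Rewrite the product as x^6 / e^(-3x) (an ∞/∞ form) and apply L'Hôpital, or use the standard hierarchy e^(3|x|) ≫ |x^6| as x → -∞.
The indeterminate product → 0, so the limit = -5.

Final answer: -5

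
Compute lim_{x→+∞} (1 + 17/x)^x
As x → +∞: this is the defining limit (1 + 17/x)^x → e^17.
Limit = e^(17).

Final answer: e^(17)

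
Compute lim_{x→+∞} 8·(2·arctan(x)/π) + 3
Evaluate the dominant behaviour as x → +∞; each term tends to a finite value or vanishes.
Limit = 11.

Final answer: 11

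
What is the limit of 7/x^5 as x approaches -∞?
Evaluate the dominant behaviour as x → -∞; each term tends to a finite value or vanishes.
Limit = 0.

Final answer: 0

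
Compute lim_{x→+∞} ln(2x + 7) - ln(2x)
This is an ∞ − ∞ indeterminate form.
Combine the logarithms: ln(2x+7) − ln(2x) = ln((2x+7)/(2x)) = ln(1 + 7/(2x)) → ln(1) = 0.
Limit = 0.

Final answer: 0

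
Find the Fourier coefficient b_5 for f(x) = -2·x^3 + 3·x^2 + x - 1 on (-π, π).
b_5 = (1/π) ∫_{-π}^{π} f(x)·sin(5x) dx.
Evaluate the integral (use parity and integration by parts as needed): b_5 = 74/125 - 4·π^2/5.

Final answer: 74/125 - 4·π^2/5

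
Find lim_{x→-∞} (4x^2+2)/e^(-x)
This is an ∞/∞ indeterminate form as x → -∞.
Compare growth rates of the dominant terms (exponentials ≫ polynomials ≫ logarithms), or apply L'Hôpital's rule; the quotient → 0.
Limit = 0.

Final answer: 0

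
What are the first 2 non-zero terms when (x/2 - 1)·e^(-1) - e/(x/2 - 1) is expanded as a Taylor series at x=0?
x·(e^(-1)/2 + e/2) - e^(-1) + e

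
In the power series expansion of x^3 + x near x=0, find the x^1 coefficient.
Expand to order 1: x^3 + x = x + O(x^2).
The coefficient of x^1 is 1.

Final answer: 1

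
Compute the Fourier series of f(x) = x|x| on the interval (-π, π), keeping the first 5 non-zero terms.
(-8 + 2·π^2)·sin(x)/π - π·sin(2·x) + (-8 + 18·π^2)·sin(3·x)/(27·π) - π·sin(4·x)/2 + (-8 + 50·π^2)·sin(5·x)/(125·π)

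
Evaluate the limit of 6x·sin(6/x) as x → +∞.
As x → +∞: let u = 6/x → 0⁺; then 6·x·sin(6/x) = 6·6·sin(u)/u → 6·6·1 = 36.
Limit = 36.

Final answer: 36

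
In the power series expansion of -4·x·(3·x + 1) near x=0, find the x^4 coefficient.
Expand to order 4: -4·x·(3·x + 1) = -12·x^2 - 4·x + O(x^5).
The coefficient of x^4 is 0.

Final answer: 0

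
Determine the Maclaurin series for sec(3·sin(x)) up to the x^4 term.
123·x^4/8 + 9·x^2/2 + 1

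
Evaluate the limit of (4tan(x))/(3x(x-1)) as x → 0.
Both numerator and denominator → 0 as x → 0; this is a 0/0 indeterminate form.
Expand each to leading order near x = 0: numerator ~ 4·x, denominator ~ -3·x.
The limit of the ratio is -4/3.

Final answer: -4/3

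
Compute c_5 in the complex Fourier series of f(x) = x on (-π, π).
Compute the real Fourier coefficients first: a_5 = 0, b_5 = 2/5.
Then c_5 = (a_5 − i·b_5)/2 = -i/5.

Final answer: -i/5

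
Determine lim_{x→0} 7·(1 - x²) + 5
Direct substitution at x = 0 gives 12.

Final answer: 12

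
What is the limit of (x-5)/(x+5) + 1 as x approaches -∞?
Evaluate the dominant behaviour as x → -∞; each term tends to a finite value or vanishes.
Limit = 2.

Final answer: 2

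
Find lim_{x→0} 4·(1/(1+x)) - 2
Direct substitution at x = 0 gives 2.

Final answer: 2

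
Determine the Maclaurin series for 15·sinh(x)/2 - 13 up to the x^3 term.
5·x^3/4 + 15·x/2 - 13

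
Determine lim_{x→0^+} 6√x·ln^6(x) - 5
The product is a 0·∞ indeterminate form at x → 0⁺.
Rewrite the product as 6·ln^6(x) / x^(-1/2) and apply L'Hôpital, or use the standard hierarchy x^(-1/2) ≫ |ln x|^6 as x → 0⁺.
The indeterminate product → 0, so the limit = -5.

Final answer: -5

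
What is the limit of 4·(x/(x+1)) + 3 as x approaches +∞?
Evaluate the dominant behaviour as x → +∞; each term tends to a finite value or vanishes.
Limit = 7.

Final answer: 7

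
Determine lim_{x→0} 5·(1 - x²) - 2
Direct substitution at x = 0 gives 3.

Final answer: 3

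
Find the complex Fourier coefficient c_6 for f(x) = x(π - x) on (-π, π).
Compute the real Fourier coefficients first: a_6 = -1/9, b_6 = -π/3.
Then c_6 = (a_6 − i·b_6)/2 = -1/18 + i·π/6.

Final answer: -1/18 + i·π/6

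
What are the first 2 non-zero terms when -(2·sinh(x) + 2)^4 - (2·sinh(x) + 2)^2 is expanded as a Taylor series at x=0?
-72·x - 20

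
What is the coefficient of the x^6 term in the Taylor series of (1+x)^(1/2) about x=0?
Expand to order 6: (1+x)^(1/2) = -21·x^6/1024 + 7·x^5/256 - 5·x^4/128 + x^3/16 - x^2/8 + x/2 + 1 + O(x^7).
The coefficient of x^6 is -21/1024.

Final answer: -21/1024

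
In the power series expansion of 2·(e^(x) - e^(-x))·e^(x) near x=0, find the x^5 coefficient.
Expand to order 5: 2·(e^(x) - e^(-x))·e^(x) = 8·x^5/15 + 4·x^4/3 + 8·x^3/3 + 4·x^2 + 4·x + O(x^6).
The coefficient of x^5 is 8/15.

Final answer: 8/15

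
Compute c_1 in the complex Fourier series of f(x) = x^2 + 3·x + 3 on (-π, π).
Compute the real Fourier coefficients first: a_1 = -4, b_1 = 6.
Then c_1 = (a_1 − i·b_1)/2 = -2 - 3·i.

Final answer: -2 - 3·i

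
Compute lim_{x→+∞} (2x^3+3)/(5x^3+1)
This is an ∞/∞ indeterminate form as x → +∞.
Divide numerator and denominator by x^3 and let the lower-order terms vanish; the leading terms give 2/5.
Limit = 2/5.

Final answer: 2/5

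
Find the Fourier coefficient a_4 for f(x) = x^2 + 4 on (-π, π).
a_4 = (1/π) ∫_{-π}^{π} f(x)·cos(4x) dx.
Evaluate the integral (use parity and integration by parts as needed): a_4 = 1/4.

Final answer: 1/4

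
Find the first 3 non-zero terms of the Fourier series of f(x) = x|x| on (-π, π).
(-8 + 2·π^2)·sin(x)/π - π·sin(2·x) + (-8 + 18·π^2)·sin(3·x)/(27·π)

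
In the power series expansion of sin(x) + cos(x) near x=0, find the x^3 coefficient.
Expand to order 3: sin(x) + cos(x) = -x^3/6 - x^2/2 + x + 1 + O(x^4).
The coefficient of x^3 is -1/6.

Final answer: -1/6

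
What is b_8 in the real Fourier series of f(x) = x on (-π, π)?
b_8 = (1/π) ∫_{-π}^{π} f(x)·sin(8x) dx.
Evaluate the integral (use parity and integration by parts as needed): b_8 = -1/4.

Final answer: -1/4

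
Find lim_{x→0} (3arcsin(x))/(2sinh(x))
Both numerator and denominator → 0 as x → 0; this is a 0/0 indeterminate form.
Expand each to leading order near x = 0: numerator ~ 3·x, denominator ~ 2·x.
The limit of the ratio is 3/2.

Final answer: 3/2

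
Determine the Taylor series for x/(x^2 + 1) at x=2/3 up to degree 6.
6/13 + 45·(x - 2/3)/169 - 1242·(x - 2/3)^2/2197 + 9639·(x - 2/3)^3/28561 + 29646·(x - 2/3)^4/371293 - 1483515·(x - 2/3)^5/4826809 + 14333598·(x - 2/3)^6/62748517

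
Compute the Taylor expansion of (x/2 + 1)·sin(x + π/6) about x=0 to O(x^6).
x^5·(√(3)/240 + 1/96) + x^4·(1/48 - √(3)/24) + x^3·(-√(3)/12 - 1/8) + x^2·(-1/4 + √(3)/4) + x·(1/4 + √(3)/2) + 1/2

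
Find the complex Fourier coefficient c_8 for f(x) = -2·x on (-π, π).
Compute the real Fourier coefficients first: a_8 = 0, b_8 = 1/2.
Then c_8 = (a_8 − i·b_8)/2 = -i/4.

Final answer: -i/4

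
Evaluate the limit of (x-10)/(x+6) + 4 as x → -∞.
Evaluate the dominant behaviour as x → -∞; each term tends to a finite value or vanishes.
Limit = 5.

Final answer: 5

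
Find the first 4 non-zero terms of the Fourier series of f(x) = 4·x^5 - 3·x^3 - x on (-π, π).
(-166·π^2 + 8·π^4 + 994)·sin(x) + (-4·π^4 - 67/2 + 23·π^2)·sin(2·x) + (-214·π^2/27 + 374/81 + 8·π^4/3)·sin(3·x) + (-2·π^4 - 1 + 4·π^2)·sin(4·x)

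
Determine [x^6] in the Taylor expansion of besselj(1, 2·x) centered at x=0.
Expand to order 6: besselj(1, 2·x) = x^5/12 - x^3/2 + x + O(x^7).
The coefficient of x^6 is 0.

Final answer: 0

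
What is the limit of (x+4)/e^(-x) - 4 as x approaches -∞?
The quotient is an ∞/∞ indeterminate form as x → -∞.
Compare growth rates of the dominant terms (exponentials ≫ polynomials ≫ logarithms), or apply L'Hôpital's rule; the quotient → 0.
Adding the constant: 0 - 4 = -4. Limit = -4.

Final answer: -4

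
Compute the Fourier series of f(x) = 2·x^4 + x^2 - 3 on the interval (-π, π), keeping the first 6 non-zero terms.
(92 - 16·π^2)·cos(x) + (-5 + 4·π^2)·cos(2·x) + (20/27 - 16·π^2/9)·cos(3·x) + (-1/8 + π^2)·cos(4·x) + (-16·π^2/25 - 4/625)·cos(5·x) - 3 + π^2/3 + 2·π^4/5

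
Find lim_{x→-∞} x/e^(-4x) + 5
The quotient is an ∞/∞ indeterminate form as x → -∞.
Compare growth rates of the dominant terms (exponentials ≫ polynomials ≫ logarithms), or apply L'Hôpital's rule; the quotient → 0.
Adding the constant: 0 + 5 = 5. Limit = 5.

Final answer: 5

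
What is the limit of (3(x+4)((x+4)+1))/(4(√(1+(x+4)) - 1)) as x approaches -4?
Both numerator and denominator → 0 as x → -4; this is a 0/0 indeterminate form.
Expand each to leading order near x = -4: numerator ~ 3·(x + 4), denominator ~ 2·(x + 4).
The limit of the ratio is 3/2.

Final answer: 3/2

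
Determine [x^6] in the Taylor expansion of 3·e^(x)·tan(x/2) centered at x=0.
Expand to order 6: 3·e^(x)·tan(x/2) = 11·x^6/240 + 11·x^5/80 + 3·x^4/8 + 7·x^3/8 + 3·x^2/2 + 3·x/2 + O(x^7).
The coefficient of x^6 is 11/240.

Final answer: 11/240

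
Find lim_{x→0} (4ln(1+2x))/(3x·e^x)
Both numerator and denominator → 0 as x → 0; this is a 0/0 indeterminate form.
Expand each to leading order near x = 0: numerator ~ 8·x, denominator ~ 3·x.
The limit of the ratio is 8/3.

Final answer: 8/3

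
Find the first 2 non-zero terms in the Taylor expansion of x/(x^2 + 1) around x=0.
-x^3 + x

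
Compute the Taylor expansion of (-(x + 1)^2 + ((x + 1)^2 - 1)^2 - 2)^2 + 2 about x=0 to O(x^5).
-13·x^4 - 36·x^3 - 14·x^2 + 12·x + 11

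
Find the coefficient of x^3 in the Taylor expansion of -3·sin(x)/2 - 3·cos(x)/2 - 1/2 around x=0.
Expand to order 3: -3·sin(x)/2 - 3·cos(x)/2 - 1/2 = x^3/4 + 3·x^2/4 - 3·x/2 - 2 + O(x^4).
The coefficient of x^3 is 1/4.

Final answer: 1/4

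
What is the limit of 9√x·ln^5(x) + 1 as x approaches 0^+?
The product is a 0·∞ indeterminate form at x → 0⁺.
Rewrite the product as 9·ln^5(x) / x^(-1/2) and apply L'Hôpital, or use the standard hierarchy x^(-1/2) ≫ |ln x|^5 as x → 0⁺.
The indeterminate product → 0, so the limit = 1.

Final answer: 1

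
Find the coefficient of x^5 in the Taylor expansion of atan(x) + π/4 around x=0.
Expand to order 5: atan(x) + π/4 = x^5/5 - x^3/3 + x + π/4 + O(x^6).
The coefficient of x^5 is 1/5.

Final answer: 1/5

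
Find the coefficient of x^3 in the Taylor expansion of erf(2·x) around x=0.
Expand to order 3: erf(2·x) = -16·x^3/(3·√(π)) + 4·x/√(π) + O(x^4).
The coefficient of x^3 is -16/(3·√(π)).

Final answer: -16/(3·√(π))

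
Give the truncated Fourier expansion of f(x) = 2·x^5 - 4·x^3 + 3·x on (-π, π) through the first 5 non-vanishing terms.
(-88·π^2 + 4·π^4 + 534)·sin(x) + (-2·π^4 - 24 + 14·π^2)·sin(2·x) + (-152·π^2/27 + 466/81 + 4·π^4/3)·sin(3·x) + (-π^4 - 87/32 + 13·π^2/4)·sin(4·x) + (-56·π^2/25 + 1086/625 + 4·π^4/5)·sin(5·x)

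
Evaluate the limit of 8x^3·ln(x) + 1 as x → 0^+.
The product is a 0·∞ indeterminate form at x → 0⁺.
Rewrite the product as 8·ln(x) / x^(-3) and apply L'Hôpital, or use the standard hierarchy x^(-3) ≫ |ln x| as x → 0⁺.
The indeterminate product → 0, so the limit = 1.

Final answer: 1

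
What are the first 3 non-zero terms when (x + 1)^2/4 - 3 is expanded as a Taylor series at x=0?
x^2/4 + x/2 - 11/4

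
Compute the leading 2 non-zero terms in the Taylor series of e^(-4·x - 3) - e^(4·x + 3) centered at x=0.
x·(-4·e^(3) - 4·e^(-3)) - e^(3) + e^(-3)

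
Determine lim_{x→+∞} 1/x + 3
Evaluate the dominant behaviour as x → +∞; each term tends to a finite value or vanishes.
Limit = 3.

Final answer: 3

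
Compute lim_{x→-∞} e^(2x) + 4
Evaluate the dominant behaviour as x → -∞; each term tends to a finite value or vanishes.
Limit = 4.

Final answer: 4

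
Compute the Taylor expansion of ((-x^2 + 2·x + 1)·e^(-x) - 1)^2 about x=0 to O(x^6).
-43·x^5/4 + 119·x^4/12 - 5·x^3 + x^2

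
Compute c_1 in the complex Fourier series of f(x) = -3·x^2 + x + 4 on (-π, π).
Compute the real Fourier coefficients first: a_1 = 12, b_1 = 2.
Then c_1 = (a_1 − i·b_1)/2 = 6 - i.

Final answer: 6 - i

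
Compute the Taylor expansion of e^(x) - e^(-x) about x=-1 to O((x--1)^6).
(1 - e^(2))·e^(-1) + (1 + e^(2))·e^(-1)·(x + 1) + (1 - e^(2))·e^(-1)·(x + 1)^2/2 + (1 + e^(2))·e^(-1)·(x + 1)^3/6 + (1 - e^(2))·e^(-1)·(x + 1)^4/24 + (1 + e^(2))·e^(-1)·(x + 1)^5/120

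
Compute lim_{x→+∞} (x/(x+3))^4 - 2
As x → +∞: x/(x+3) = 1/(1 + 3/x) → 1, and the 4th power of a limit-1 base also → 1; with the additive constant, 1 - 2 = -1.
Limit = -1.

Final answer: -1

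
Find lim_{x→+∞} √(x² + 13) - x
This is an ∞ − ∞ indeterminate form.
Multiply and divide by the conjugate √(x²+13) + x; the x² terms cancel, leaving 13/(√(x²+13)+x) → 0.
Limit = 0.

Final answer: 0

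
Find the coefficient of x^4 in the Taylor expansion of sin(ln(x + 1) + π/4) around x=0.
Expand to order 4: sin(ln(x + 1) + π/4) = -5·√(2)·x^4/24 + √(2)·x^3/3 - √(2)·x^2/2 + √(2)·x/2 + √(2)/2 + O(x^5).
The coefficient of x^4 is -5·√(2)/24.

Final answer: -5·√(2)/24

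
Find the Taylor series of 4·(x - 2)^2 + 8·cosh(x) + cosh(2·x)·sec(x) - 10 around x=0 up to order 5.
53·x^4/24 + 21·x^2/2 - 16·x + 15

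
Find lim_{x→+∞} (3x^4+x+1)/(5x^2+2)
This is an ∞/∞ indeterminate form as x → +∞.
Divide numerator and denominator by x^4 and let the lower-order terms vanish; the numerator's degree 4 exceeds the denominator's degree 2, so the quotient diverges.
Limit = ∞.

Final answer: ∞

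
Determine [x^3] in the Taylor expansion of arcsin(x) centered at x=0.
Expand to order 3: arcsin(x) = x^3/6 + x + O(x^4).
The coefficient of x^3 is 1/6.

Final answer: 1/6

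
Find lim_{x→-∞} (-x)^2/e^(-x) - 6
The quotient is an ∞/∞ indeterminate form as x → -∞.
Compare growth rates of the dominant terms (exponentials ≫ polynomials ≫ logarithms), or apply L'Hôpital's rule; the quotient → 0.
Adding the constant: 0 - 6 = -6. Limit = -6.

Final answer: -6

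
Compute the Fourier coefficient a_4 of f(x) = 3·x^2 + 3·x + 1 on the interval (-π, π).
a_4 = (1/π) ∫_{-π}^{π} f(x)·cos(4x) dx.
Evaluate the integral (use parity and integration by parts as needed): a_4 = 3/4.

Final answer: 3/4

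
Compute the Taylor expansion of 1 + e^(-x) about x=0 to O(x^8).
-x^7/5040 + x^6/720 - x^5/120 + x^4/24 - x^3/6 + x^2/2 - x + 2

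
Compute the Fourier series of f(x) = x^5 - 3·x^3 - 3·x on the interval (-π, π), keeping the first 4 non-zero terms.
(-46·π^2 + 2·π^4 + 270)·sin(x) + (-π^4 - 9 + 8·π^2)·sin(2·x) + (-94·π^2/27 + 26/81 + 2·π^4/3)·sin(3·x) + (-π^4/2 + 45/64 + 17·π^2/8)·sin(4·x)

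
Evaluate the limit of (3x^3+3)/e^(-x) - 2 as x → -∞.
The quotient is an ∞/∞ indeterminate form as x → -∞.
Compare growth rates of the dominant terms (exponentials ≫ polynomials ≫ logarithms), or apply L'Hôpital's rule; the quotient → 0.
Adding the constant: 0 - 2 = -2. Limit = -2.

Final answer: -2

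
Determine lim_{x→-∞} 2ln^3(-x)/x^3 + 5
The quotient is an ∞/∞ indeterminate form as x → -∞.
Compare growth rates of the dominant terms (exponentials ≫ polynomials ≫ logarithms), or apply L'Hôpital's rule; the quotient → 0.
Adding the constant: 0 + 5 = 5. Limit = 5.

Final answer: 5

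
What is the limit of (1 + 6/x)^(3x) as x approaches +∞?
As x → +∞: write (1 + 6/x)^(3x) = ((1 + 6/x)^x)^3 → (e^6)^3 = e^18.
Limit = e^(18).

Final answer: e^(18)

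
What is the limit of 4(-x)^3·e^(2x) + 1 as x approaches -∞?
The product is a 0·∞ indeterminate form at x → -∞.
Rewrite the product as 4(-x)^3 / e^(-2x) (an ∞/∞ form) and apply L'Hôpital, or use the standard hierarchy e^(2|x|) ≫ |(-x)^3| as x → -∞.
The indeterminate product → 0, so the limit = 1.

Final answer: 1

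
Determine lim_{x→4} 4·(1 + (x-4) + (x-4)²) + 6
Direct substitution at x = 4 gives 10.

Final answer: 10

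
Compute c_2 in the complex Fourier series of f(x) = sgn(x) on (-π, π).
Compute the real Fourier coefficients first: a_2 = 0, b_2 = 0.
Then c_2 = (a_2 − i·b_2)/2 = 0.

Final answer: 0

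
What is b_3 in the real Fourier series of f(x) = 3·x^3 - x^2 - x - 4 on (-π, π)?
b_3 = (1/π) ∫_{-π}^{π} f(x)·sin(3x) dx.
Evaluate the integral (use parity and integration by parts as needed): b_3 = -2 + 2·π^2.

Final answer: -2 + 2·π^2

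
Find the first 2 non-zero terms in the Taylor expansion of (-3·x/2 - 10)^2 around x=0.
30·x + 100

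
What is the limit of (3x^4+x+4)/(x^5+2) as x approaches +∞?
This is an ∞/∞ indeterminate form as x → +∞.
Divide numerator and denominator by x^5 and let the lower-order terms vanish; the numerator's degree 4 is below the denominator's degree 5, so the quotient → 0.
Limit = 0.

Final answer: 0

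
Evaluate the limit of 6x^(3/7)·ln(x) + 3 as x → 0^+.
The product is a 0·∞ indeterminate form at x → 0⁺.
Rewrite the product as 6·ln(x) / x^(-3/7) and apply L'Hôpital, or use the standard hierarchy x^(-3/7) ≫ |ln x| as x → 0⁺.
The indeterminate product → 0, so the limit = 3.

Final answer: 3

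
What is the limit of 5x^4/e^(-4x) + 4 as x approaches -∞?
The quotient is an ∞/∞ indeterminate form as x → -∞.
Compare growth rates of the dominant terms (exponentials ≫ polynomials ≫ logarithms), or apply L'Hôpital's rule; the quotient → 0.
Adding the constant: 0 + 4 = 4. Limit = 4.

Final answer: 4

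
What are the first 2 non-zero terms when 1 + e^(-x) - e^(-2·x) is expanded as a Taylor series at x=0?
x + 1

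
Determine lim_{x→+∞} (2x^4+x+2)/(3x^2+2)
This is an ∞/∞ indeterminate form as x → +∞.
Divide numerator and denominator by x^4 and let the lower-order terms vanish; the numerator's degree 4 exceeds the denominator's degree 2, so the quotient diverges.
Limit = ∞.

Final answer: ∞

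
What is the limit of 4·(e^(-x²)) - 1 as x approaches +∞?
Evaluate the dominant behaviour as x → +∞; each term tends to a finite value or vanishes.
Limit = -1.

Final answer: -1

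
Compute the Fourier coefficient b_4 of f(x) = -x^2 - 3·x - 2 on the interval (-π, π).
b_4 = (1/π) ∫_{-π}^{π} f(x)·sin(4x) dx.
Evaluate the integral (use parity and integration by parts as needed): b_4 = 3/2.

Final answer: 3/2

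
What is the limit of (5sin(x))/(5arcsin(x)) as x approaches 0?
Both numerator and denominator → 0 as x → 0; this is a 0/0 indeterminate form.
Expand each to leading order near x = 0: numerator ~ 5·x, denominator ~ 5·x.
The limit of the ratio is 1.

Final answer: 1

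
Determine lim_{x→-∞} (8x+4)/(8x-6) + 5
Evaluate the dominant behaviour as x → -∞; each term tends to a finite value or vanishes.
Limit = 6.

Final answer: 6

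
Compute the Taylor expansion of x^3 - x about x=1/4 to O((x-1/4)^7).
-15/64 - 13·(x - 1/4)/16 + 3·(x - 1/4)^2/4 + (x - 1/4)^3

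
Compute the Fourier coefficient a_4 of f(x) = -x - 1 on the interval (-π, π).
a_4 = (1/π) ∫_{-π}^{π} f(x)·cos(4x) dx.
Evaluate the integral (use parity and integration by parts as needed): a_4 = 0.

Final answer: 0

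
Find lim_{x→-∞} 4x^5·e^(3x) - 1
The product is a 0·∞ indeterminate form at x → -∞.
Rewrite the product as 4x^5 / e^(-3x) (an ∞/∞ form) and apply L'Hôpital, or use the standard hierarchy e^(3|x|) ≫ |x^5| as x → -∞.
The indeterminate product → 0, so the limit = -1.

Final answer: -1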